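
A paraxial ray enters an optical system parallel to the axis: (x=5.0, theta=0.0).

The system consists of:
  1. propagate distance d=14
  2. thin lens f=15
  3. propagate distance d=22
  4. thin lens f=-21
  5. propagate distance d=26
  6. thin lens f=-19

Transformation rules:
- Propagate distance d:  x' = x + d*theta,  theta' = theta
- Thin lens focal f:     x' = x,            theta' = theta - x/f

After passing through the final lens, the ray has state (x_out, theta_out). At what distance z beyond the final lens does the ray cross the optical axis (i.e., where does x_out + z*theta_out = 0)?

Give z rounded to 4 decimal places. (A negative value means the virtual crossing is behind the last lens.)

Answer: -11.8159

Derivation:
Initial: x=5.0000 theta=0.0000
After 1 (propagate distance d=14): x=5.0000 theta=0.0000
After 2 (thin lens f=15): x=5.0000 theta=-1/3 (≈-0.3333)
After 3 (propagate distance d=22): x=-7/3 (≈-2.3333) theta=-1/3 (≈-0.3333)
After 4 (thin lens f=-21): x=-7/3 (≈-2.3333) theta=-4/9 (≈-0.4444)
After 5 (propagate distance d=26): x=-125/9 (≈-13.8889) theta=-4/9 (≈-0.4444)
After 6 (thin lens f=-19): x=-125/9 (≈-13.8889) theta=-67/57 (≈-1.1754)
z_focus = -x_out/theta_out = -(-125/9)/(-67/57) = -2375/201 ≈ -11.8159
Rounded to 4 decimal places: z = -11.8159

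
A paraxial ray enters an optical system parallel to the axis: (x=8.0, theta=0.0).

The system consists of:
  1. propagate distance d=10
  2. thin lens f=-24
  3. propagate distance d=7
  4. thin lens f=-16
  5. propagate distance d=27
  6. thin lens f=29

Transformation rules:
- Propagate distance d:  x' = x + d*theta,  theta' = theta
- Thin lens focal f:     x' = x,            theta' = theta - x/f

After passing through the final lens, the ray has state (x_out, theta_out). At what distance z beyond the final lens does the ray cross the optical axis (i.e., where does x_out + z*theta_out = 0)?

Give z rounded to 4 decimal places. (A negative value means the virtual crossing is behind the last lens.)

Answer: 127.3259

Derivation:
Initial: x=8.0000 theta=0.0000
After 1 (propagate distance d=10): x=8.0000 theta=0.0000
After 2 (thin lens f=-24): x=8.0000 theta=1/3 (≈0.3333)
After 3 (propagate distance d=7): x=31/3 (≈10.3333) theta=1/3 (≈0.3333)
After 4 (thin lens f=-16): x=31/3 (≈10.3333) theta=47/48 (≈0.9792)
After 5 (propagate distance d=27): x=1765/48 (≈36.7708) theta=47/48 (≈0.9792)
After 6 (thin lens f=29): x=1765/48 (≈36.7708) theta=-67/232 (≈-0.2888)
z_focus = -x_out/theta_out = -(1765/48)/(-67/232) = 51185/402 ≈ 127.3259
Rounded to 4 decimal places: z = 127.3259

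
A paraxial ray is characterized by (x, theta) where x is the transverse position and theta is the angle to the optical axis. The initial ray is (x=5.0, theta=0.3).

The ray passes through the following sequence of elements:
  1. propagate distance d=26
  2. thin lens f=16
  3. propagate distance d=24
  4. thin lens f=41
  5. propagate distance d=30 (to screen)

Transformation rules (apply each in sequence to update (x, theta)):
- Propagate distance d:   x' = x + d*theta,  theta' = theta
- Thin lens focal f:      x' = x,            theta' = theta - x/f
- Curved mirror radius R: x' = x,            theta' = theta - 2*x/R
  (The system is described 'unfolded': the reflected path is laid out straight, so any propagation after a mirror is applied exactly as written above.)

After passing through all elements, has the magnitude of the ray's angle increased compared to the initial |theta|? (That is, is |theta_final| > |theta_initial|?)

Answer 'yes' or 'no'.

Answer: yes

Derivation:
Initial: x=5.0000 theta=0.3000
After 1 (propagate distance d=26): x=12.8000 theta=0.3000
After 2 (thin lens f=16): x=12.8000 theta=-0.5000
After 3 (propagate distance d=24): x=0.8000 theta=-0.5000
After 4 (thin lens f=41): x=0.8000 theta=-213/410 (≈-0.5195)
After 5 (propagate distance d=30 (to screen)): x=-3031/205 (≈-14.7854) theta=-213/410 (≈-0.5195)
|theta_initial|=0.3000 |theta_final|=213/410 (≈0.5195) -> increased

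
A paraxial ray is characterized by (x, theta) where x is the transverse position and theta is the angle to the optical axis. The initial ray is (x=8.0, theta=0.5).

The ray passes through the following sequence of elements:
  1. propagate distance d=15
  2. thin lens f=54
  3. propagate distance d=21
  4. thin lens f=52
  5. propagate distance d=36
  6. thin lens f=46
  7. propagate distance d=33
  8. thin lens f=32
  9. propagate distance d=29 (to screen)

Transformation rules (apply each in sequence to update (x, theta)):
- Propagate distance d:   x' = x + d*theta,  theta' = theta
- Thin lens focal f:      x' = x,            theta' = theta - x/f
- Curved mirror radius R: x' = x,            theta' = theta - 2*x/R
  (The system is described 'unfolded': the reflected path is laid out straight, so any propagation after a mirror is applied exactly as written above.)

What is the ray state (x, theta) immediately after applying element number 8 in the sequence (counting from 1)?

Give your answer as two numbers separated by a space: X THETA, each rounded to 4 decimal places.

Initial: x=8.0000 theta=0.5000
After 1 (propagate distance d=15): x=15.5000 theta=0.5000
After 2 (thin lens f=54): x=15.5000 theta=23/108 (≈0.2130)
After 3 (propagate distance d=21): x=719/36 (≈19.9722) theta=23/108 (≈0.2130)
After 4 (thin lens f=52): x=719/36 (≈19.9722) theta=-961/5616 (≈-0.1711)
After 5 (propagate distance d=36): x=1616/117 (≈13.8120) theta=-961/5616 (≈-0.1711)
After 6 (thin lens f=46): x=1616/117 (≈13.8120) theta=-60887/129168 (≈-0.4714)
After 7 (propagate distance d=33): x=-8341/4784 (≈-1.7435) theta=-60887/129168 (≈-0.4714)
After 8 (thin lens f=32): x=-8341/4784 (≈-1.7435) theta=-1723177/4133376 (≈-0.4169)
Rounded to 4 decimal places: x = -1.7435, theta = -0.4169

Answer: -1.7435 -0.4169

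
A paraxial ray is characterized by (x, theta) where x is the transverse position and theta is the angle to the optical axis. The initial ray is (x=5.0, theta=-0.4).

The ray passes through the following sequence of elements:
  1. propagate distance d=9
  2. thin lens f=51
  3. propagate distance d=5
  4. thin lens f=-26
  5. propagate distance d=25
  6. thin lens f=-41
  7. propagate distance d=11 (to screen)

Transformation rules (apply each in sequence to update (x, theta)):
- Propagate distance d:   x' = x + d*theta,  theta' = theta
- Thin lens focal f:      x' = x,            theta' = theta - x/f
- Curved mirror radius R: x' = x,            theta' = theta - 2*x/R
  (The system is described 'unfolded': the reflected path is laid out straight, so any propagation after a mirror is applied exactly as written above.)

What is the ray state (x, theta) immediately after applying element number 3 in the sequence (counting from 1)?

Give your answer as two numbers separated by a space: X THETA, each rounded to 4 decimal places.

Initial: x=5.0000 theta=-0.4000
After 1 (propagate distance d=9): x=1.4000 theta=-0.4000
After 2 (thin lens f=51): x=1.4000 theta=-109/255 (≈-0.4275)
After 3 (propagate distance d=5): x=-188/255 (≈-0.7373) theta=-109/255 (≈-0.4275)
Rounded to 4 decimal places: x = -0.7373, theta = -0.4275

Answer: -0.7373 -0.4275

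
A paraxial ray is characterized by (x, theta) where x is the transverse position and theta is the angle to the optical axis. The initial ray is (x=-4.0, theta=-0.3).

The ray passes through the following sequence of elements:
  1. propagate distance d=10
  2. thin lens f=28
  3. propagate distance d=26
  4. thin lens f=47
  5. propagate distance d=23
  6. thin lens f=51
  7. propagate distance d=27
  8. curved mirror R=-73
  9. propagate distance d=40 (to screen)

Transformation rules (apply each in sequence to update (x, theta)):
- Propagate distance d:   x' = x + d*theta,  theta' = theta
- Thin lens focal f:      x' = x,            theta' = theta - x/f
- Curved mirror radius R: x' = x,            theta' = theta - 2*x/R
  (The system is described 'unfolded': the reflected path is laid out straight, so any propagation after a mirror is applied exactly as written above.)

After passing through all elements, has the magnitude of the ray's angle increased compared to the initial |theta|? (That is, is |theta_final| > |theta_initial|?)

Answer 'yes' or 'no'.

Initial: x=-4.0000 theta=-0.3000
After 1 (propagate distance d=10): x=-7.0000 theta=-0.3000
After 2 (thin lens f=28): x=-7.0000 theta=-0.0500
After 3 (propagate distance d=26): x=-8.3000 theta=-0.0500
After 4 (thin lens f=47): x=-8.3000 theta=119/940 (≈0.1266)
After 5 (propagate distance d=23): x=-1013/188 (≈-5.3883) theta=119/940 (≈0.1266)
After 6 (thin lens f=51): x=-1013/188 (≈-5.3883) theta=5567/23970 (≈0.2322)
After 7 (propagate distance d=27): x=14101/15980 (≈0.8824) theta=5567/23970 (≈0.2322)
After 8 (curved mirror R=-73): x=14101/15980 (≈0.8824) theta=224347/874905 (≈0.2564)
After 9 (propagate distance d=40 (to screen)): x=38983639/3499620 (≈11.1394) theta=224347/874905 (≈0.2564)
|theta_initial|=0.3000 |theta_final|=224347/874905 (≈0.2564) -> not increased

Answer: no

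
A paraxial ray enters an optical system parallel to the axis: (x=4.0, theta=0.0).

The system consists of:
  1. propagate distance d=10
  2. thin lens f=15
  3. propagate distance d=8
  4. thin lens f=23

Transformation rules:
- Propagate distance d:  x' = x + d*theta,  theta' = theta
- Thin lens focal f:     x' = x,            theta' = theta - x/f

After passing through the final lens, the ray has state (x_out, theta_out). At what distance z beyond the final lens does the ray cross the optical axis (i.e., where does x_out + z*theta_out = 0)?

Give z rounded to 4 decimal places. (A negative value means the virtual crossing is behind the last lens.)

Initial: x=4.0000 theta=0.0000
After 1 (propagate distance d=10): x=4.0000 theta=0.0000
After 2 (thin lens f=15): x=4.0000 theta=-4/15 (≈-0.2667)
After 3 (propagate distance d=8): x=28/15 (≈1.8667) theta=-4/15 (≈-0.2667)
After 4 (thin lens f=23): x=28/15 (≈1.8667) theta=-8/23 (≈-0.3478)
z_focus = -x_out/theta_out = -(28/15)/(-8/23) = 161/30 ≈ 5.3667
Rounded to 4 decimal places: z = 5.3667

Answer: 5.3667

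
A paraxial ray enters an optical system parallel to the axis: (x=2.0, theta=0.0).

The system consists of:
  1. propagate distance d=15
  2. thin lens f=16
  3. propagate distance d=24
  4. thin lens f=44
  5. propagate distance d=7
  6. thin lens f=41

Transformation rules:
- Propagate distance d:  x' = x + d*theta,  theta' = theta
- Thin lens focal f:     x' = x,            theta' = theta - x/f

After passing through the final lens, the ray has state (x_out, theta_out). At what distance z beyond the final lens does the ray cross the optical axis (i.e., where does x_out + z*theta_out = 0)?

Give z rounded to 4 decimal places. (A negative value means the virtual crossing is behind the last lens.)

Initial: x=2.0000 theta=0.0000
After 1 (propagate distance d=15): x=2.0000 theta=0.0000
After 2 (thin lens f=16): x=2.0000 theta=-0.1250
After 3 (propagate distance d=24): x=-1.0000 theta=-0.1250
After 4 (thin lens f=44): x=-1.0000 theta=-9/88 (≈-0.1023)
After 5 (propagate distance d=7): x=-151/88 (≈-1.7159) theta=-9/88 (≈-0.1023)
After 6 (thin lens f=41): x=-151/88 (≈-1.7159) theta=-109/1804 (≈-0.0604)
z_focus = -x_out/theta_out = -(-151/88)/(-109/1804) = -6191/218 ≈ -28.3991
Rounded to 4 decimal places: z = -28.3991

Answer: -28.3991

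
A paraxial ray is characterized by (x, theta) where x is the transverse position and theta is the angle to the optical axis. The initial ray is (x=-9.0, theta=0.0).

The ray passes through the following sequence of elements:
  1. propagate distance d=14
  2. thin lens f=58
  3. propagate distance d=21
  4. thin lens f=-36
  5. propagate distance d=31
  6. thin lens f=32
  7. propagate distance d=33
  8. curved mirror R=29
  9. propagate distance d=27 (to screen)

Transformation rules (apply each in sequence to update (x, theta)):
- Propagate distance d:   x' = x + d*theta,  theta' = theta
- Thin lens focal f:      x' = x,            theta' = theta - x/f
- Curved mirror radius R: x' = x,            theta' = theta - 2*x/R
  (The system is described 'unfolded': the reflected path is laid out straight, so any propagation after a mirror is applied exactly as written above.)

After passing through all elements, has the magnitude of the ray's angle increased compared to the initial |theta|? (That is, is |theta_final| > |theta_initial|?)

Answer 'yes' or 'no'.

Initial: x=-9.0000 theta=0.0000
After 1 (propagate distance d=14): x=-9.0000 theta=0.0000
After 2 (thin lens f=58): x=-9.0000 theta=9/58 (≈0.1552)
After 3 (propagate distance d=21): x=-333/58 (≈-5.7414) theta=9/58 (≈0.1552)
After 4 (thin lens f=-36): x=-333/58 (≈-5.7414) theta=-1/232 (≈-0.0043)
After 5 (propagate distance d=31): x=-5.8750 theta=-1/232 (≈-0.0043)
After 6 (thin lens f=32): x=-5.8750 theta=1331/7424 (≈0.1793)
After 7 (propagate distance d=33): x=307/7424 (≈0.0414) theta=1331/7424 (≈0.1793)
After 8 (curved mirror R=29): x=307/7424 (≈0.0414) theta=37985/215296 (≈0.1764)
After 9 (propagate distance d=27 (to screen)): x=517249/107648 (≈4.8050) theta=37985/215296 (≈0.1764)
|theta_initial|=0.0000 |theta_final|=37985/215296 (≈0.1764) -> increased

Answer: yes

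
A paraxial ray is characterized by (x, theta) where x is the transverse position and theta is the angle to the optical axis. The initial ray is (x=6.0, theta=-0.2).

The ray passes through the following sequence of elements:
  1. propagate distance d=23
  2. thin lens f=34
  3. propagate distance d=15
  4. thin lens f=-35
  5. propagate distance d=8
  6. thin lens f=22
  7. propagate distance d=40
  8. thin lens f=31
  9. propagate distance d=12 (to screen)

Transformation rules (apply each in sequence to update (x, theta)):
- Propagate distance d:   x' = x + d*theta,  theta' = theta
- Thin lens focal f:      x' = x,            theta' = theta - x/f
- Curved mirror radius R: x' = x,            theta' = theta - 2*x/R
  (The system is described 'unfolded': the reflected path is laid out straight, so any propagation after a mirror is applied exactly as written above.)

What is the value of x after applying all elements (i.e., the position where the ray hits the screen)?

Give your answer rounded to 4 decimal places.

Answer: -6.2482

Derivation:
Initial: x=6.0000 theta=-0.2000
After 1 (propagate distance d=23): x=1.4000 theta=-0.2000
After 2 (thin lens f=34): x=1.4000 theta=-41/170 (≈-0.2412)
After 3 (propagate distance d=15): x=-377/170 (≈-2.2176) theta=-41/170 (≈-0.2412)
After 4 (thin lens f=-35): x=-377/170 (≈-2.2176) theta=-906/2975 (≈-0.3045)
After 5 (propagate distance d=8): x=-27691/5950 (≈-4.6539) theta=-906/2975 (≈-0.3045)
After 6 (thin lens f=22): x=-27691/5950 (≈-4.6539) theta=-1739/18700 (≈-0.0930)
After 7 (propagate distance d=40): x=-548061/65450 (≈-8.3737) theta=-1739/18700 (≈-0.0930)
After 8 (thin lens f=31): x=-548061/65450 (≈-8.3737) theta=718759/4057900 (≈0.1771)
After 9 (propagate distance d=12 (to screen)): x=-12677337/2028950 (≈-6.2482) theta=718759/4057900 (≈0.1771)
Rounded to 4 decimal places: x = -6.2482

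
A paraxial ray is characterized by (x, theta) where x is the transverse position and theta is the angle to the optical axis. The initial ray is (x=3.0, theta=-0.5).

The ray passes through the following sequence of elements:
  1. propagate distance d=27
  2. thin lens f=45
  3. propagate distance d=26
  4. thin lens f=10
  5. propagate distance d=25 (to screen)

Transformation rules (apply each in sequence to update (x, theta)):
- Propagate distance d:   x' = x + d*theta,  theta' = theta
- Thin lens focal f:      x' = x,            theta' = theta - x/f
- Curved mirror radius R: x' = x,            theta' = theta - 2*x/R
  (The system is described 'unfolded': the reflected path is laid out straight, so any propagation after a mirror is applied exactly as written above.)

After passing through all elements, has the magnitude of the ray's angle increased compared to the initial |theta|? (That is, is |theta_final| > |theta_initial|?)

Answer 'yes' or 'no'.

Initial: x=3.0000 theta=-0.5000
After 1 (propagate distance d=27): x=-10.5000 theta=-0.5000
After 2 (thin lens f=45): x=-10.5000 theta=-4/15 (≈-0.2667)
After 3 (propagate distance d=26): x=-523/30 (≈-17.4333) theta=-4/15 (≈-0.2667)
After 4 (thin lens f=10): x=-523/30 (≈-17.4333) theta=443/300 (≈1.4767)
After 5 (propagate distance d=25 (to screen)): x=1169/60 (≈19.4833) theta=443/300 (≈1.4767)
|theta_initial|=0.5000 |theta_final|=443/300 (≈1.4767) -> increased

Answer: yes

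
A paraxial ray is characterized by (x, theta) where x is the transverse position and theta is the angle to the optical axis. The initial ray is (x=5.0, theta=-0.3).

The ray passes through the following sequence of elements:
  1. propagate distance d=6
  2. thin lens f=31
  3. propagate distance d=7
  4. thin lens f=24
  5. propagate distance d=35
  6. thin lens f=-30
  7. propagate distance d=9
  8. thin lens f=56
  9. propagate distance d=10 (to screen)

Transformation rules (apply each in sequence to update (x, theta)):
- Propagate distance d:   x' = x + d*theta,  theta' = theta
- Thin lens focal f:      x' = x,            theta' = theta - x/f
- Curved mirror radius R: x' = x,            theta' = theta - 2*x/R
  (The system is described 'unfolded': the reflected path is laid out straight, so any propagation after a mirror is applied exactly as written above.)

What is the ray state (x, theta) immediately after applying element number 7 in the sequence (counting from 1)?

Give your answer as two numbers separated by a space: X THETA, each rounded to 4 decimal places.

Initial: x=5.0000 theta=-0.3000
After 1 (propagate distance d=6): x=3.2000 theta=-0.3000
After 2 (thin lens f=31): x=3.2000 theta=-25/62 (≈-0.4032)
After 3 (propagate distance d=7): x=117/310 (≈0.3774) theta=-25/62 (≈-0.4032)
After 4 (thin lens f=24): x=117/310 (≈0.3774) theta=-1039/2480 (≈-0.4190)
After 5 (propagate distance d=35): x=-35429/2480 (≈-14.2859) theta=-1039/2480 (≈-0.4190)
After 6 (thin lens f=-30): x=-35429/2480 (≈-14.2859) theta=-66599/74400 (≈-0.8951)
After 7 (propagate distance d=9): x=-554087/24800 (≈-22.3422) theta=-66599/74400 (≈-0.8951)
Rounded to 4 decimal places: x = -22.3422, theta = -0.8951

Answer: -22.3422 -0.8951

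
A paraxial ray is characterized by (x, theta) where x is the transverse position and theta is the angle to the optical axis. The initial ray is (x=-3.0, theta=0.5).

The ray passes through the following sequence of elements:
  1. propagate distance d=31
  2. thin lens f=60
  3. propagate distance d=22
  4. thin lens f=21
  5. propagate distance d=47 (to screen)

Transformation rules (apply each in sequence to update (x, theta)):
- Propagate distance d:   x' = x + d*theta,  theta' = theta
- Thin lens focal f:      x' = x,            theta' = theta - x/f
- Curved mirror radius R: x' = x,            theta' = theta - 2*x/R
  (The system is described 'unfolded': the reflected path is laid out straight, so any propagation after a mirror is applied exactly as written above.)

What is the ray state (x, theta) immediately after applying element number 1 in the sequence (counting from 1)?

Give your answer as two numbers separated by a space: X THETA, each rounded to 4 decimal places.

Answer: 12.5000 0.5000

Derivation:
Initial: x=-3.0000 theta=0.5000
After 1 (propagate distance d=31): x=12.5000 theta=0.5000
Rounded to 4 decimal places: x = 12.5000, theta = 0.5000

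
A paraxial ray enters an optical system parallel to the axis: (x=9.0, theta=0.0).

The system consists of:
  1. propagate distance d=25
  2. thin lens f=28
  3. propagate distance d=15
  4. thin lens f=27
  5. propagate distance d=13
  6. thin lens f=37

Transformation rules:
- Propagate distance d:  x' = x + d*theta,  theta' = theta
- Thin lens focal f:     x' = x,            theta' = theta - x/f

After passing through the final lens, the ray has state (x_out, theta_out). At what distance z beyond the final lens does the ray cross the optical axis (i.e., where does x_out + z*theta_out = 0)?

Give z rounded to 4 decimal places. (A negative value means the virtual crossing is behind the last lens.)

Initial: x=9.0000 theta=0.0000
After 1 (propagate distance d=25): x=9.0000 theta=0.0000
After 2 (thin lens f=28): x=9.0000 theta=-9/28 (≈-0.3214)
After 3 (propagate distance d=15): x=117/28 (≈4.1786) theta=-9/28 (≈-0.3214)
After 4 (thin lens f=27): x=117/28 (≈4.1786) theta=-10/21 (≈-0.4762)
After 5 (propagate distance d=13): x=-169/84 (≈-2.0119) theta=-10/21 (≈-0.4762)
After 6 (thin lens f=37): x=-169/84 (≈-2.0119) theta=-437/1036 (≈-0.4218)
z_focus = -x_out/theta_out = -(-169/84)/(-437/1036) = -6253/1311 ≈ -4.7696
Rounded to 4 decimal places: z = -4.7696

Answer: -4.7696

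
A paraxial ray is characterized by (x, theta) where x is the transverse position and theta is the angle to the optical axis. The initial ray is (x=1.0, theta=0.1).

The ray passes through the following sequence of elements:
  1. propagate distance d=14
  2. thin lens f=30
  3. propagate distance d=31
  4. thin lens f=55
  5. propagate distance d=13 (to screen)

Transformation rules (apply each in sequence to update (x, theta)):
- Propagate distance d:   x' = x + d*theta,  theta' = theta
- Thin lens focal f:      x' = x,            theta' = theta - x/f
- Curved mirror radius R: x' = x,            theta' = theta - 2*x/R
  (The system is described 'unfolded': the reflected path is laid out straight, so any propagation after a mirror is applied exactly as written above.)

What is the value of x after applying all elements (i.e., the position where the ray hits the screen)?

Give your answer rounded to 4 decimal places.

Answer: 2.5662

Derivation:
Initial: x=1.0000 theta=0.1000
After 1 (propagate distance d=14): x=2.4000 theta=0.1000
After 2 (thin lens f=30): x=2.4000 theta=0.0200
After 3 (propagate distance d=31): x=3.0200 theta=0.0200
After 4 (thin lens f=55): x=3.0200 theta=-48/1375 (≈-0.0349)
After 5 (propagate distance d=13 (to screen)): x=7057/2750 (≈2.5662) theta=-48/1375 (≈-0.0349)
Rounded to 4 decimal places: x = 2.5662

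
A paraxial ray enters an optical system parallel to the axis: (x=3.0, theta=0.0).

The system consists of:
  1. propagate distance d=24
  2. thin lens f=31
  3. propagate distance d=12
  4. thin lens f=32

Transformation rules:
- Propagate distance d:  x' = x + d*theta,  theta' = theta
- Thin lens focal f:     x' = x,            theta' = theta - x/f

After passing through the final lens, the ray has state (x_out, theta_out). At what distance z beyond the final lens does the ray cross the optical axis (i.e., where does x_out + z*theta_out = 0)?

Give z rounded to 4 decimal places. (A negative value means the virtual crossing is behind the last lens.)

Answer: 11.9216

Derivation:
Initial: x=3.0000 theta=0.0000
After 1 (propagate distance d=24): x=3.0000 theta=0.0000
After 2 (thin lens f=31): x=3.0000 theta=-3/31 (≈-0.0968)
After 3 (propagate distance d=12): x=57/31 (≈1.8387) theta=-3/31 (≈-0.0968)
After 4 (thin lens f=32): x=57/31 (≈1.8387) theta=-153/992 (≈-0.1542)
z_focus = -x_out/theta_out = -(57/31)/(-153/992) = 608/51 ≈ 11.9216
Rounded to 4 decimal places: z = 11.9216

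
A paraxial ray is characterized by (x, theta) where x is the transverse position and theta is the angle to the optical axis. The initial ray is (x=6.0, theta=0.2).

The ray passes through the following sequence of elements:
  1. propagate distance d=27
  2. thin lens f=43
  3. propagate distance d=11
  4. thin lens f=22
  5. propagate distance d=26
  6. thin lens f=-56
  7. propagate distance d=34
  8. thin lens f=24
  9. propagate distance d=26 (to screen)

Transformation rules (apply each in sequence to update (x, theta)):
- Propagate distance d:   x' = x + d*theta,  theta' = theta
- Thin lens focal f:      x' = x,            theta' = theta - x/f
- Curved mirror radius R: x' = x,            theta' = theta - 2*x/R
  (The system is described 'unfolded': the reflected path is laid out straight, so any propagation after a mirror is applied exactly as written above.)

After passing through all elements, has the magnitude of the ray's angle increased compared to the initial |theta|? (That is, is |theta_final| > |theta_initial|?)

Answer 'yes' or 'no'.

Answer: yes

Derivation:
Initial: x=6.0000 theta=0.2000
After 1 (propagate distance d=27): x=11.4000 theta=0.2000
After 2 (thin lens f=43): x=11.4000 theta=-14/215 (≈-0.0651)
After 3 (propagate distance d=11): x=2297/215 (≈10.6837) theta=-14/215 (≈-0.0651)
After 4 (thin lens f=22): x=2297/215 (≈10.6837) theta=-521/946 (≈-0.5507)
After 5 (propagate distance d=26): x=-8598/2365 (≈-3.6355) theta=-521/946 (≈-0.5507)
After 6 (thin lens f=-56): x=-8598/2365 (≈-3.6355) theta=-40769/66220 (≈-0.6157)
After 7 (propagate distance d=34): x=-162689/6622 (≈-24.5680) theta=-40769/66220 (≈-0.6157)
After 8 (thin lens f=24): x=-162689/6622 (≈-24.5680) theta=324217/794640 (≈0.4080)
After 9 (propagate distance d=26 (to screen)): x=-504229/36120 (≈-13.9598) theta=324217/794640 (≈0.4080)
|theta_initial|=0.2000 |theta_final|=324217/794640 (≈0.4080) -> increased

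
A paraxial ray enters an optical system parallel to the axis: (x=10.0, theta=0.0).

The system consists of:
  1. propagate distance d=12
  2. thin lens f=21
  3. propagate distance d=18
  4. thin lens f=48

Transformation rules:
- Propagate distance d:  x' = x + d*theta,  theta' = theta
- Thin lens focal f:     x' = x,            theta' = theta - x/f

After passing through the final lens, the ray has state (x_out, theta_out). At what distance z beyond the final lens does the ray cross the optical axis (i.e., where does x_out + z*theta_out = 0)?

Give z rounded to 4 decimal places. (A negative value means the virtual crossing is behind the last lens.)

Answer: 2.8235

Derivation:
Initial: x=10.0000 theta=0.0000
After 1 (propagate distance d=12): x=10.0000 theta=0.0000
After 2 (thin lens f=21): x=10.0000 theta=-10/21 (≈-0.4762)
After 3 (propagate distance d=18): x=10/7 (≈1.4286) theta=-10/21 (≈-0.4762)
After 4 (thin lens f=48): x=10/7 (≈1.4286) theta=-85/168 (≈-0.5060)
z_focus = -x_out/theta_out = -(10/7)/(-85/168) = 48/17 ≈ 2.8235
Rounded to 4 decimal places: z = 2.8235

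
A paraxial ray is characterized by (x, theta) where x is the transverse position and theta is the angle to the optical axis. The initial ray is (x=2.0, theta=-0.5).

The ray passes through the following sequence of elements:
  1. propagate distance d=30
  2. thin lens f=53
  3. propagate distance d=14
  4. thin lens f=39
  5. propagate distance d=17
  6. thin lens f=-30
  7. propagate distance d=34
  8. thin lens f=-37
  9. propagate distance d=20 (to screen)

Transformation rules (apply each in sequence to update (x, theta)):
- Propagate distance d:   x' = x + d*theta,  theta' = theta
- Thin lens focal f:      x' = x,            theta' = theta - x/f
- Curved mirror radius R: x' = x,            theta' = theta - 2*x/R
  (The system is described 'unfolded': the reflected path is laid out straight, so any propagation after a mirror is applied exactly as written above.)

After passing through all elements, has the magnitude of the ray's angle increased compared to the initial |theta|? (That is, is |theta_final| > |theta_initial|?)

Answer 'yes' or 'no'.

Answer: yes

Derivation:
Initial: x=2.0000 theta=-0.5000
After 1 (propagate distance d=30): x=-13.0000 theta=-0.5000
After 2 (thin lens f=53): x=-13.0000 theta=-27/106 (≈-0.2547)
After 3 (propagate distance d=14): x=-878/53 (≈-16.5660) theta=-27/106 (≈-0.2547)
After 4 (thin lens f=39): x=-878/53 (≈-16.5660) theta=703/4134 (≈0.1701)
After 5 (propagate distance d=17): x=-56533/4134 (≈-13.6751) theta=703/4134 (≈0.1701)
After 6 (thin lens f=-30): x=-56533/4134 (≈-13.6751) theta=-35443/124020 (≈-0.2858)
After 7 (propagate distance d=34): x=-725263/31005 (≈-23.3918) theta=-35443/124020 (≈-0.2858)
After 8 (thin lens f=-37): x=-725263/31005 (≈-23.3918) theta=-4212443/4588740 (≈-0.9180)
After 9 (propagate distance d=20 (to screen)): x=-47896946/1147185 (≈-41.7517) theta=-4212443/4588740 (≈-0.9180)
|theta_initial|=0.5000 |theta_final|=4212443/4588740 (≈0.9180) -> increased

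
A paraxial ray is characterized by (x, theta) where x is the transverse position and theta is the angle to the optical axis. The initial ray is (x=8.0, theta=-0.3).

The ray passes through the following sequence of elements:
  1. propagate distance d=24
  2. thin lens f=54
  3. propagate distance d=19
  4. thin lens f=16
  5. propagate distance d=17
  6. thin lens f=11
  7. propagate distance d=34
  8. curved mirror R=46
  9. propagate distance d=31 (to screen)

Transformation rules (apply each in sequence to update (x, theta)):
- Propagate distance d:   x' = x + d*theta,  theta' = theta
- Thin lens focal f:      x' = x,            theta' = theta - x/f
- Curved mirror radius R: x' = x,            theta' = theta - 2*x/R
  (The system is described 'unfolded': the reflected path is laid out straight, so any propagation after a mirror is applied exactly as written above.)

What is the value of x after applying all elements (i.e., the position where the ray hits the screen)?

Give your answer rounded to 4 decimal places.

Initial: x=8.0000 theta=-0.3000
After 1 (propagate distance d=24): x=0.8000 theta=-0.3000
After 2 (thin lens f=54): x=0.8000 theta=-17/54 (≈-0.3148)
After 3 (propagate distance d=19): x=-1399/270 (≈-5.1815) theta=-17/54 (≈-0.3148)
After 4 (thin lens f=16): x=-1399/270 (≈-5.1815) theta=13/1440 (≈0.0090)
After 5 (propagate distance d=17): x=-21721/4320 (≈-5.0280) theta=13/1440 (≈0.0090)
After 6 (thin lens f=11): x=-21721/4320 (≈-5.0280) theta=2215/4752 (≈0.4661)
After 7 (propagate distance d=34): x=514169/47520 (≈10.8201) theta=2215/4752 (≈0.4661)
After 8 (curved mirror R=46): x=514169/47520 (≈10.8201) theta=-143/33120 (≈-0.0043)
After 9 (propagate distance d=31 (to screen)): x=5839799/546480 (≈10.6862) theta=-143/33120 (≈-0.0043)
Rounded to 4 decimal places: x = 10.6862

Answer: 10.6862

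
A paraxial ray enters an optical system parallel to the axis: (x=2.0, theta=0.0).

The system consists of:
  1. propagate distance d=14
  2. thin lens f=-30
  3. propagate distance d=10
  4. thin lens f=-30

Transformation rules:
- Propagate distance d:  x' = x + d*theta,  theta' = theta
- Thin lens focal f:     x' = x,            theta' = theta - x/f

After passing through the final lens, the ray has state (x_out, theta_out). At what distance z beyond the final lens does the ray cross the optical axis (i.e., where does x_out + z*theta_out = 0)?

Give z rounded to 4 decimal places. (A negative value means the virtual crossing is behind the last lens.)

Answer: -17.1429

Derivation:
Initial: x=2.0000 theta=0.0000
After 1 (propagate distance d=14): x=2.0000 theta=0.0000
After 2 (thin lens f=-30): x=2.0000 theta=1/15 (≈0.0667)
After 3 (propagate distance d=10): x=8/3 (≈2.6667) theta=1/15 (≈0.0667)
After 4 (thin lens f=-30): x=8/3 (≈2.6667) theta=7/45 (≈0.1556)
z_focus = -x_out/theta_out = -(8/3)/(7/45) = -120/7 ≈ -17.1429
Rounded to 4 decimal places: z = -17.1429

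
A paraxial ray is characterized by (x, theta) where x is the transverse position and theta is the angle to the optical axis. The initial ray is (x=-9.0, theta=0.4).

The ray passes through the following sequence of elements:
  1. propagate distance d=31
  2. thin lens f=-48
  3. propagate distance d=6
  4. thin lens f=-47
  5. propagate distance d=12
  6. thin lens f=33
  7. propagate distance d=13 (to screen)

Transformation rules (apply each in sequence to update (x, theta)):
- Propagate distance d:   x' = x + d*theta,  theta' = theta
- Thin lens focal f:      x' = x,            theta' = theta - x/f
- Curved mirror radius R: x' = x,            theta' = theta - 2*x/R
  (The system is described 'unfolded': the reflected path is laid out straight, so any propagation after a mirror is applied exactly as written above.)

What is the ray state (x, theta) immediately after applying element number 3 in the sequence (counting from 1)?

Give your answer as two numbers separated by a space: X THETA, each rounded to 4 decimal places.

Answer: 6.2250 0.4708

Derivation:
Initial: x=-9.0000 theta=0.4000
After 1 (propagate distance d=31): x=3.4000 theta=0.4000
After 2 (thin lens f=-48): x=3.4000 theta=113/240 (≈0.4708)
After 3 (propagate distance d=6): x=6.2250 theta=113/240 (≈0.4708)
Rounded to 4 decimal places: x = 6.2250, theta = 0.4708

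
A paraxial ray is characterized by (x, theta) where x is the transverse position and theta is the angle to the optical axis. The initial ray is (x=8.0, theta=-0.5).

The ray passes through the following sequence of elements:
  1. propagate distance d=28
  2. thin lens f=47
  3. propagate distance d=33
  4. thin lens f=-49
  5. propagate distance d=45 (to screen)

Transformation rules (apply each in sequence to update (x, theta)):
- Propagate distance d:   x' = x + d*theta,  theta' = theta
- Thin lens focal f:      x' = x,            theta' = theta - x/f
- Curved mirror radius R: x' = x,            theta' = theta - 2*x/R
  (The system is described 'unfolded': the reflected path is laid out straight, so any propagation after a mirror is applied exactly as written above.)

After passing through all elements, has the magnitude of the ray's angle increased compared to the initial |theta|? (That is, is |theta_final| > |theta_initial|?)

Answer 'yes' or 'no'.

Initial: x=8.0000 theta=-0.5000
After 1 (propagate distance d=28): x=-6.0000 theta=-0.5000
After 2 (thin lens f=47): x=-6.0000 theta=-35/94 (≈-0.3723)
After 3 (propagate distance d=33): x=-1719/94 (≈-18.2872) theta=-35/94 (≈-0.3723)
After 4 (thin lens f=-49): x=-1719/94 (≈-18.2872) theta=-1717/2303 (≈-0.7455)
After 5 (propagate distance d=45 (to screen)): x=-238761/4606 (≈-51.8370) theta=-1717/2303 (≈-0.7455)
|theta_initial|=0.5000 |theta_final|=1717/2303 (≈0.7455) -> increased

Answer: yes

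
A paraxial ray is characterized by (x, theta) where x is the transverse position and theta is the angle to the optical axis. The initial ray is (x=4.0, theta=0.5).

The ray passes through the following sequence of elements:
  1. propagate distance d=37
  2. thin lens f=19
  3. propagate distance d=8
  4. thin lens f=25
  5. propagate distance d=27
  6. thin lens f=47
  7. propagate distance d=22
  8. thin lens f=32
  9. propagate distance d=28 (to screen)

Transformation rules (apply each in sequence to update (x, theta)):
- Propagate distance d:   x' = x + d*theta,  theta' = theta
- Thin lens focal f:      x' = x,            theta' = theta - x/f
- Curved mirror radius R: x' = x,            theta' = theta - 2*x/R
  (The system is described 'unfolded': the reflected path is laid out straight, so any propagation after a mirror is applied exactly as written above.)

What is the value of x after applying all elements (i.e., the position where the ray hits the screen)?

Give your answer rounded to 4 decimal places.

Answer: -31.4836

Derivation:
Initial: x=4.0000 theta=0.5000
After 1 (propagate distance d=37): x=22.5000 theta=0.5000
After 2 (thin lens f=19): x=22.5000 theta=-13/19 (≈-0.6842)
After 3 (propagate distance d=8): x=647/38 (≈17.0263) theta=-13/19 (≈-0.6842)
After 4 (thin lens f=25): x=647/38 (≈17.0263) theta=-1297/950 (≈-1.3653)
After 5 (propagate distance d=27): x=-9422/475 (≈-19.8358) theta=-1297/950 (≈-1.3653)
After 6 (thin lens f=47): x=-9422/475 (≈-19.8358) theta=-8423/8930 (≈-0.9432)
After 7 (propagate distance d=22): x=-906099/22325 (≈-40.5867) theta=-8423/8930 (≈-0.9432)
After 8 (thin lens f=32): x=-906099/22325 (≈-40.5867) theta=232259/714400 (≈0.3251)
After 9 (propagate distance d=28 (to screen)): x=-5622979/178600 (≈-31.4836) theta=232259/714400 (≈0.3251)
Rounded to 4 decimal places: x = -31.4836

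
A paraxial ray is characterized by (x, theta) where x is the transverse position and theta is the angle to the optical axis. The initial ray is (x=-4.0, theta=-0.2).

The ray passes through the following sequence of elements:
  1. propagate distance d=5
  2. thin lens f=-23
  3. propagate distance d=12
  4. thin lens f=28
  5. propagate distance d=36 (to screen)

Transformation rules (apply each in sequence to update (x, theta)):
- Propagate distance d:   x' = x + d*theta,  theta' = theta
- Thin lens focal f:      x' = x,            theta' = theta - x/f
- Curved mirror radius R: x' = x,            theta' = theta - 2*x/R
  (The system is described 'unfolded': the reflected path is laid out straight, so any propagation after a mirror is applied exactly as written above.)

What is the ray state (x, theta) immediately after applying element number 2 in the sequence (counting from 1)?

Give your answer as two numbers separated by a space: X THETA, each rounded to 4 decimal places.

Answer: -5.0000 -0.4174

Derivation:
Initial: x=-4.0000 theta=-0.2000
After 1 (propagate distance d=5): x=-5.0000 theta=-0.2000
After 2 (thin lens f=-23): x=-5.0000 theta=-48/115 (≈-0.4174)
Rounded to 4 decimal places: x = -5.0000, theta = -0.4174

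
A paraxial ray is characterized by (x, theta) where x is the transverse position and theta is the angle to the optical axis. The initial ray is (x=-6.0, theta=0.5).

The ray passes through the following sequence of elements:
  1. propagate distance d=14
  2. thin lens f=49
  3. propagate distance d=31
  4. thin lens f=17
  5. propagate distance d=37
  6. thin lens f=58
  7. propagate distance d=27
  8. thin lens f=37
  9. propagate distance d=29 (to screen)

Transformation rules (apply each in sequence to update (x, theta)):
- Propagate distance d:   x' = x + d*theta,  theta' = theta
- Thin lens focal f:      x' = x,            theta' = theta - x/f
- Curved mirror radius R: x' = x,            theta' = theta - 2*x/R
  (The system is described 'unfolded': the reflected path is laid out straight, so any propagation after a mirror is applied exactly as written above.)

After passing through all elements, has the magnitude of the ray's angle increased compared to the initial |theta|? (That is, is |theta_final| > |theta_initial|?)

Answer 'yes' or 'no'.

Initial: x=-6.0000 theta=0.5000
After 1 (propagate distance d=14): x=1.0000 theta=0.5000
After 2 (thin lens f=49): x=1.0000 theta=47/98 (≈0.4796)
After 3 (propagate distance d=31): x=1555/98 (≈15.8673) theta=47/98 (≈0.4796)
After 4 (thin lens f=17): x=1555/98 (≈15.8673) theta=-54/119 (≈-0.4538)
After 5 (propagate distance d=37): x=-1537/1666 (≈-0.9226) theta=-54/119 (≈-0.4538)
After 6 (thin lens f=58): x=-1537/1666 (≈-0.9226) theta=-1459/3332 (≈-0.4379)
After 7 (propagate distance d=27): x=-42467/3332 (≈-12.7452) theta=-1459/3332 (≈-0.4379)
After 8 (thin lens f=37): x=-42467/3332 (≈-12.7452) theta=-2879/30821 (≈-0.0934)
After 9 (propagate distance d=29 (to screen)): x=-1905243/123284 (≈-15.4541) theta=-2879/30821 (≈-0.0934)
|theta_initial|=0.5000 |theta_final|=2879/30821 (≈0.0934) -> not increased

Answer: no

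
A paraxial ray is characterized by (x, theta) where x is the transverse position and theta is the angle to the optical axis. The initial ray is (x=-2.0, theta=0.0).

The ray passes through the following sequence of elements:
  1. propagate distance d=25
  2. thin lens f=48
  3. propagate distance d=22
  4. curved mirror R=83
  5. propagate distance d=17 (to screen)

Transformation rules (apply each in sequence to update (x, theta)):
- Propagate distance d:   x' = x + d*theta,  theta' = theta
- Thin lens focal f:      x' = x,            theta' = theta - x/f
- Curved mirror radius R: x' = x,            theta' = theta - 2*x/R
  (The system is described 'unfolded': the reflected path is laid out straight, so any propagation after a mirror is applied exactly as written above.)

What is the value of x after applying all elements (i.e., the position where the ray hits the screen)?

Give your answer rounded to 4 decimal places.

Answer: 0.0688

Derivation:
Initial: x=-2.0000 theta=0.0000
After 1 (propagate distance d=25): x=-2.0000 theta=0.0000
After 2 (thin lens f=48): x=-2.0000 theta=1/24 (≈0.0417)
After 3 (propagate distance d=22): x=-13/12 (≈-1.0833) theta=1/24 (≈0.0417)
After 4 (curved mirror R=83): x=-13/12 (≈-1.0833) theta=45/664 (≈0.0678)
After 5 (propagate distance d=17 (to screen)): x=137/1992 (≈0.0688) theta=45/664 (≈0.0678)
Rounded to 4 decimal places: x = 0.0688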